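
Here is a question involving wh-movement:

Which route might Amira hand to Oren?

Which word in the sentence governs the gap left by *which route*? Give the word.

Pre-movement form: Amira might hand which route to Oren.
'which route' functions as the direct object of 'hand'. Wh-movement fronts it, leaving a gap right after 'hand':
Which route might Amira hand ___ to Oren?

hand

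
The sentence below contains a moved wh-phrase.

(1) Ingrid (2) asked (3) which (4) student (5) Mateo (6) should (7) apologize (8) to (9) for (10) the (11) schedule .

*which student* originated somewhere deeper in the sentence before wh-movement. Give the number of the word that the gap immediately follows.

Pre-movement form: Mateo should apologize to which student for the schedule.
The filler 'which student' is interpreted as the object of the preposition 'to'. Wh-movement fronts it, leaving a gap right after 'to':
Ingrid asked which student Mateo should apologize to ___ for the schedule.
'to' is word 8.

8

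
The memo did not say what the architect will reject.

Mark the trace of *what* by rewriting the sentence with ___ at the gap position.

The memo did not say what the architect will reject ___.

Underlying clause: The architect will reject what.
'what' functions as the direct object of 'reject'. The gap is right after 'reject'.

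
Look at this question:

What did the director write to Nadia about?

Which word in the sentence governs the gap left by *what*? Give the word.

about

Underlying clause: The director did write to Nadia about what.
'what' is the object of the preposition 'about'. It moves to the left edge, and the trace sits right after 'about':
What did the director write to Nadia about ___?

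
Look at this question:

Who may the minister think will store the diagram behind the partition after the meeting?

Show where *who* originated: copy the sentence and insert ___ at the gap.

Underlying clause: The minister may think who will store the diagram behind the partition after the meeting.
'who' is the subject of the clause embedded under 'think'. The gap is right after 'think'.

Who may the minister think ___ will store the diagram behind the partition after the meeting?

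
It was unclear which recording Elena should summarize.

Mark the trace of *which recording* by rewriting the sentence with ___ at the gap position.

It was unclear which recording Elena should summarize ___.

Underlying clause: Elena should summarize which recording.
The filler 'which recording' is interpreted as the direct object of 'summarize'. The gap is right after 'summarize'.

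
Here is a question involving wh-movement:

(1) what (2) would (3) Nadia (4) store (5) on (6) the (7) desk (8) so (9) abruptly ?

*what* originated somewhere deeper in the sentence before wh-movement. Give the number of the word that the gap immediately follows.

4

Underlying clause: Nadia would store what on the desk so abruptly.
'what' functions as the direct object of 'store'. Fronting leaves a gap immediately after 'store':
What would Nadia store ___ on the desk so abruptly?
'store' is word 4.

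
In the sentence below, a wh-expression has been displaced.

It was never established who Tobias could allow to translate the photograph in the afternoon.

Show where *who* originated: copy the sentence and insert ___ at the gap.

It was never established who Tobias could allow ___ to translate the photograph in the afternoon.

Underlying clause: Tobias could allow who to translate the photograph in the afternoon.
'who' is the direct object of 'allow'. The gap is right after 'allow'.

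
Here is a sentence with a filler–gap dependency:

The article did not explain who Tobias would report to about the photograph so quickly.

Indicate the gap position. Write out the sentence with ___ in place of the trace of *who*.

The article did not explain who Tobias would report to ___ about the photograph so quickly.

Underlying clause: Tobias would report to who about the photograph so quickly.
The filler 'who' is interpreted as the object of the preposition 'to'. The gap is right after 'to'.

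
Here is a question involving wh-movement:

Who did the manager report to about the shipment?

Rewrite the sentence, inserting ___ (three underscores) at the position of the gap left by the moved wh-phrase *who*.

In situ: The manager did report to who about the shipment.
The filler 'who' is interpreted as the object of the preposition 'to'. The gap is right after 'to'.

Who did the manager report to ___ about the shipment?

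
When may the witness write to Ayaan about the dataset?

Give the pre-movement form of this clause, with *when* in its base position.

The witness may write to Ayaan about the dataset when.

The filler 'when' is interpreted as the temporal adjunct. It moves to the left edge, and the trace sits right after 'dataset':
When may the witness write to Ayaan about the dataset ___?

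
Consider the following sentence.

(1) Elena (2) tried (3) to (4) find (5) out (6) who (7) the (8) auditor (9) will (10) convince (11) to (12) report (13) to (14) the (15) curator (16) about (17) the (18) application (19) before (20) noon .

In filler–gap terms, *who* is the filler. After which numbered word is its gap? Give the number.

10

Before movement: The auditor will convince who to report to the curator about the application before noon.
The filler 'who' is interpreted as the direct object of 'convince'. Wh-movement fronts it, leaving a gap right after 'convince':
Elena tried to find out who the auditor will convince ___ to report to the curator about the application before noon.
'convince' is word 10.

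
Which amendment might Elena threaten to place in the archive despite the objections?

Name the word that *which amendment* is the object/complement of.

Before movement: Elena might threaten to place which amendment in the archive despite the objections.
The filler 'which amendment' is interpreted as the direct object of 'place'. It moves to the left edge, and the trace sits right after 'place':
Which amendment might Elena threaten to place ___ in the archive despite the objections?

place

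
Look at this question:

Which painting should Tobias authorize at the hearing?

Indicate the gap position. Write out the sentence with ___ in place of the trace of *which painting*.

Before movement: Tobias should authorize which painting at the hearing.
The filler 'which painting' is interpreted as the direct object of 'authorize'. The gap is right after 'authorize'.

Which painting should Tobias authorize ___ at the hearing?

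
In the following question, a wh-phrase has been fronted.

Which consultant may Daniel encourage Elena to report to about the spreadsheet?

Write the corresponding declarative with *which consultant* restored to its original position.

'which consultant' functions as the object of the preposition 'to'. It moves to the left edge, and the trace sits right after 'to':
Which consultant may Daniel encourage Elena to report to ___ about the spreadsheet?

Daniel may encourage Elena to report to which consultant about the spreadsheet.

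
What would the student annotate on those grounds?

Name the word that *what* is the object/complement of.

Pre-movement form: The student would annotate what on those grounds.
'what' is the direct object of 'annotate'. Wh-movement fronts it, leaving a gap right after 'annotate':
What would the student annotate ___ on those grounds?

annotate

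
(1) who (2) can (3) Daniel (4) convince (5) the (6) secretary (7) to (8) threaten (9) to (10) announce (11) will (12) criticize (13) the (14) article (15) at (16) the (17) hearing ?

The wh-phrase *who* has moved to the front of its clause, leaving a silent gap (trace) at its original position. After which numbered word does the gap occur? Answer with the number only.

10

In situ: Daniel can convince the secretary to threaten to announce who will criticize the article at the hearing.
'who' is the subject of the clause embedded under 'announce'. Wh-movement fronts it, leaving a gap right after 'announce':
Who can Daniel convince the secretary to threaten to announce ___ will criticize the article at the hearing?
'announce' is word 10.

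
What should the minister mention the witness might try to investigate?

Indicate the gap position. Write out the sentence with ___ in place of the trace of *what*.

What should the minister mention the witness might try to investigate ___?

In situ: The minister should mention the witness might try to investigate what.
The filler 'what' is interpreted as the direct object of 'investigate'. The gap is right after 'investigate'.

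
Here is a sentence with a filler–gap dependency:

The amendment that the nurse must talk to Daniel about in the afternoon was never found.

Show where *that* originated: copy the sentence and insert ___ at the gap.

The amendment that the nurse must talk to Daniel about ___ in the afternoon was never found.

'that' is the object of the preposition 'about'. The gap is right after 'about'.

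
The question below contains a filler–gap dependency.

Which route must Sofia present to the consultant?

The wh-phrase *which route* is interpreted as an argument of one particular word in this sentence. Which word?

present

Before movement: Sofia must present which route to the consultant.
'which route' is the direct object of 'present'. Fronting leaves a gap immediately after 'present':
Which route must Sofia present ___ to the consultant?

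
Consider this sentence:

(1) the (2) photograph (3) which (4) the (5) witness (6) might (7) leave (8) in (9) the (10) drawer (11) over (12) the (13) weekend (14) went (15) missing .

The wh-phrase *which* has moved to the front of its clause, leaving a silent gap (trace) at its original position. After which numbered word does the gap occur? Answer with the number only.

The filler 'which' is interpreted as the direct object of 'leave'. It moves to the left edge, and the trace sits right after 'leave':
The photograph which the witness might leave ___ in the drawer over the weekend went missing.
'leave' is word 7.

7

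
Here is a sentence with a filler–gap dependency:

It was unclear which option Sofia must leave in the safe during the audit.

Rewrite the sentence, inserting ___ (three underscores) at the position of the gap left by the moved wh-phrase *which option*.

It was unclear which option Sofia must leave ___ in the safe during the audit.

In situ: Sofia must leave which option in the safe during the audit.
'which option' is the direct object of 'leave'. The gap is right after 'leave'.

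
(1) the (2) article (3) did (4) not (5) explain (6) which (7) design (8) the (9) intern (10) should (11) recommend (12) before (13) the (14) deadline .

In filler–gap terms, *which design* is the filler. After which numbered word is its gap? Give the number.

Pre-movement form: The intern should recommend which design before the deadline.
The filler 'which design' is interpreted as the direct object of 'recommend'. It moves to the left edge, and the trace sits right after 'recommend':
The article did not explain which design the intern should recommend ___ before the deadline.
'recommend' is word 11.

11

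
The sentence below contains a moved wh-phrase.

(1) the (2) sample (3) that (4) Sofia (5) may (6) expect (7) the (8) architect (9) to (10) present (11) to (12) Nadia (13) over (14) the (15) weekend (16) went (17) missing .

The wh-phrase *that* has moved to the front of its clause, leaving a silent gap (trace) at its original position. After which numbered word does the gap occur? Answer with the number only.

'that' is the direct object of 'present'. Wh-movement fronts it, leaving a gap right after 'present':
The sample that Sofia may expect the architect to present ___ to Nadia over the weekend went missing.
'present' is word 10.

10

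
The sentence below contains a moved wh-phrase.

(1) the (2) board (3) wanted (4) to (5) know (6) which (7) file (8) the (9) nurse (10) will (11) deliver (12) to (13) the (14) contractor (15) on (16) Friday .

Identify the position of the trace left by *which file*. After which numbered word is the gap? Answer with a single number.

11

In situ: The nurse will deliver which file to the contractor on Friday.
'which file' functions as the direct object of 'deliver'. It moves to the left edge, and the trace sits right after 'deliver':
The board wanted to know which file the nurse will deliver ___ to the contractor on Friday.
'deliver' is word 11.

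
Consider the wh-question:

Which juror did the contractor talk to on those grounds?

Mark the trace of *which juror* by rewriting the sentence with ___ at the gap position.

In situ: The contractor did talk to which juror on those grounds.
'which juror' functions as the object of the preposition 'to'. The gap is right after 'to'.

Which juror did the contractor talk to ___ on those grounds?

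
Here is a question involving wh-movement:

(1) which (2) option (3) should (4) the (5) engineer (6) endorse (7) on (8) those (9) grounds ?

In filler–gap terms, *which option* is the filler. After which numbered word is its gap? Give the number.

6

Underlying clause: The engineer should endorse which option on those grounds.
'which option' is the direct object of 'endorse'. It moves to the left edge, and the trace sits right after 'endorse':
Which option should the engineer endorse ___ on those grounds?
'endorse' is word 6.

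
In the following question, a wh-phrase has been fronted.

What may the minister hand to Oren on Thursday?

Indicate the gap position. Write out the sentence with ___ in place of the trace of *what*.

What may the minister hand ___ to Oren on Thursday?

In situ: The minister may hand what to Oren on Thursday.
The filler 'what' is interpreted as the direct object of 'hand'. The gap is right after 'hand'.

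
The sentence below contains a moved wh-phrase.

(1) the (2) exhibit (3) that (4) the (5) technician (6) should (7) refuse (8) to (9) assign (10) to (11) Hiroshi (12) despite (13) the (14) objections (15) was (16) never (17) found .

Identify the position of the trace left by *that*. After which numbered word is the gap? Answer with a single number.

'that' functions as the direct object of 'assign'. Wh-movement fronts it, leaving a gap right after 'assign':
The exhibit that the technician should refuse to assign ___ to Hiroshi despite the objections was never found.
'assign' is word 9.

9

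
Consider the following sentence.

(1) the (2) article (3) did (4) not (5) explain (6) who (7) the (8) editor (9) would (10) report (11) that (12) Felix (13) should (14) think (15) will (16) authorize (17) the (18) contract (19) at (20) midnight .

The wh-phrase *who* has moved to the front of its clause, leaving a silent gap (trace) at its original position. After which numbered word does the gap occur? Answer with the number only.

14

Pre-movement form: The editor would report that Felix should think who will authorize the contract at midnight.
The filler 'who' is interpreted as the subject of the clause embedded under 'think'. It moves to the left edge, and the trace sits right after 'think':
The article did not explain who the editor would report that Felix should think ___ will authorize the contract at midnight.
'think' is word 14.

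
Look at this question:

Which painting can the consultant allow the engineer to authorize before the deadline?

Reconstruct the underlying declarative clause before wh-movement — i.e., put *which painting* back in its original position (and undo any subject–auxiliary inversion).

The filler 'which painting' is interpreted as the direct object of 'authorize'. Fronting leaves a gap immediately after 'authorize':
Which painting can the consultant allow the engineer to authorize ___ before the deadline?

The consultant can allow the engineer to authorize which painting before the deadline.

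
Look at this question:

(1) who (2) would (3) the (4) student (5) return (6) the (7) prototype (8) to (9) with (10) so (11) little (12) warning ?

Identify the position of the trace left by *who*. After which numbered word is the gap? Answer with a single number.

8

In situ: The student would return the prototype to who with so little warning.
The filler 'who' is interpreted as the object of the preposition 'to' (recipient of 'return'). Fronting leaves a gap immediately after 'to':
Who would the student return the prototype to ___ with so little warning?
'to' is word 8.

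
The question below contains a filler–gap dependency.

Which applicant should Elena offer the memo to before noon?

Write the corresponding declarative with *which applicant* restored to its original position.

Elena should offer the memo to which applicant before noon.

'which applicant' functions as the object of the preposition 'to' (recipient of 'offer'). Fronting leaves a gap immediately after 'to':
Which applicant should Elena offer the memo to ___ before noon?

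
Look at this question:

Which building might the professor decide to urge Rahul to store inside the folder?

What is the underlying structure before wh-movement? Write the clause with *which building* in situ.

'which building' is the direct object of 'store'. It moves to the left edge, and the trace sits right after 'store':
Which building might the professor decide to urge Rahul to store ___ inside the folder?

The professor might decide to urge Rahul to store which building inside the folder.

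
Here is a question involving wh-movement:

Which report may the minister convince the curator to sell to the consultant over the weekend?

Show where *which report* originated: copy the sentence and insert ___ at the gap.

Underlying clause: The minister may convince the curator to sell which report to the consultant over the weekend.
The filler 'which report' is interpreted as the direct object of 'sell'. The gap is right after 'sell'.

Which report may the minister convince the curator to sell ___ to the consultant over the weekend?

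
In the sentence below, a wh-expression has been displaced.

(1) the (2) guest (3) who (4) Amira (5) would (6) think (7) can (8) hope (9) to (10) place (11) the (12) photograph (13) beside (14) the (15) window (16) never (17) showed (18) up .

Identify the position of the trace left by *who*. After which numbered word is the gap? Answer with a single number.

'who' functions as the subject of the clause embedded under 'think'. Fronting leaves a gap immediately after 'think':
The guest who Amira would think ___ can hope to place the photograph beside the window never showed up.
'think' is word 6.

6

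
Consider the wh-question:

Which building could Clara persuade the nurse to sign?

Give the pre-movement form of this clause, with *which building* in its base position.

'which building' is the direct object of 'sign'. It moves to the left edge, and the trace sits right after 'sign':
Which building could Clara persuade the nurse to sign ___?

Clara could persuade the nurse to sign which building.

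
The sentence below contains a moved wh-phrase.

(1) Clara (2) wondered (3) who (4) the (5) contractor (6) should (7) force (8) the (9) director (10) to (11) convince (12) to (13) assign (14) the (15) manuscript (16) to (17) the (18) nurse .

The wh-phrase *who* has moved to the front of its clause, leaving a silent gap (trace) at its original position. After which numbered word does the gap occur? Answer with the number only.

11

Underlying clause: The contractor should force the director to convince who to assign the manuscript to the nurse.
'who' is the direct object of 'convince'. Fronting leaves a gap immediately after 'convince':
Clara wondered who the contractor should force the director to convince ___ to assign the manuscript to the nurse.
'convince' is word 11.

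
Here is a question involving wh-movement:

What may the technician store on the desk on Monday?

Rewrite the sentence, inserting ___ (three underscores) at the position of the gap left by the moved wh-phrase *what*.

What may the technician store ___ on the desk on Monday?

Underlying clause: The technician may store what on the desk on Monday.
'what' is the direct object of 'store'. The gap is right after 'store'.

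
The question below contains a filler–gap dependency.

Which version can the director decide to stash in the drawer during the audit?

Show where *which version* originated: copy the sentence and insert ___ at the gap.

Which version can the director decide to stash ___ in the drawer during the audit?

Pre-movement form: The director can decide to stash which version in the drawer during the audit.
'which version' functions as the direct object of 'stash'. The gap is right after 'stash'.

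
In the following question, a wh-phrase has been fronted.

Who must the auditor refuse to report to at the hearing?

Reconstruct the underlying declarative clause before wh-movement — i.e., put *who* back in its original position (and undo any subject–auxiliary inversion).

'who' functions as the object of the preposition 'to'. Fronting leaves a gap immediately after 'to':
Who must the auditor refuse to report to ___ at the hearing?

The auditor must refuse to report to who at the hearing.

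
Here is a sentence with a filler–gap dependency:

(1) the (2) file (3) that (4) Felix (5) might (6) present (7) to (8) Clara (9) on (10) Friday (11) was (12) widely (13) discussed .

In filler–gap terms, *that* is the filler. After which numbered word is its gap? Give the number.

'that' is the direct object of 'present'. It moves to the left edge, and the trace sits right after 'present':
The file that Felix might present ___ to Clara on Friday was widely discussed.
'present' is word 6.

6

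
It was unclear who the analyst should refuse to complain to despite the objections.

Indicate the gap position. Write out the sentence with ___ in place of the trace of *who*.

Underlying clause: The analyst should refuse to complain to who despite the objections.
The filler 'who' is interpreted as the object of the preposition 'to'. The gap is right after 'to'.

It was unclear who the analyst should refuse to complain to ___ despite the objections.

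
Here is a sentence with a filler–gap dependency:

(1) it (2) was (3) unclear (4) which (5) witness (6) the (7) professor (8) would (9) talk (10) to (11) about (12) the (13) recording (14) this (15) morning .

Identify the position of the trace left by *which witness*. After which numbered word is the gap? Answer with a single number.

Pre-movement form: The professor would talk to which witness about the recording this morning.
'which witness' is the object of the preposition 'to'. Fronting leaves a gap immediately after 'to':
It was unclear which witness the professor would talk to ___ about the recording this morning.
'to' is word 10.

10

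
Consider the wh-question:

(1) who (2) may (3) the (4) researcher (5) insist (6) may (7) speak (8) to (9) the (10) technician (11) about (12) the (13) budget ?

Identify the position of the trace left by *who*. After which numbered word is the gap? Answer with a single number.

5

Pre-movement form: The researcher may insist who may speak to the technician about the budget.
'who' is the subject of the clause embedded under 'insist'. It moves to the left edge, and the trace sits right after 'insist':
Who may the researcher insist ___ may speak to the technician about the budget?
'insist' is word 5.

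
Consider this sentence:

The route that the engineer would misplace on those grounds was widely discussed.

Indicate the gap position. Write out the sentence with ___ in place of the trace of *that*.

The route that the engineer would misplace ___ on those grounds was widely discussed.

The filler 'that' is interpreted as the direct object of 'misplace'. The gap is right after 'misplace'.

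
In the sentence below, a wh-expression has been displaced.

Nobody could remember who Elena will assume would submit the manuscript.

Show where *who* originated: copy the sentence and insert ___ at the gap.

Underlying clause: Elena will assume who would submit the manuscript.
'who' functions as the subject of the clause embedded under 'assume'. The gap is right after 'assume'.

Nobody could remember who Elena will assume ___ would submit the manuscript.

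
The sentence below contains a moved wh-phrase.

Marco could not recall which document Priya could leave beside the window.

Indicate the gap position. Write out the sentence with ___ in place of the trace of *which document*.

In situ: Priya could leave which document beside the window.
The filler 'which document' is interpreted as the direct object of 'leave'. The gap is right after 'leave'.

Marco could not recall which document Priya could leave ___ beside the window.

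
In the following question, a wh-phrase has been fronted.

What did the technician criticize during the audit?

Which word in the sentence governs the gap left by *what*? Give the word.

Before movement: The technician did criticize what during the audit.
'what' is the direct object of 'criticize'. It moves to the left edge, and the trace sits right after 'criticize':
What did the technician criticize ___ during the audit?

criticize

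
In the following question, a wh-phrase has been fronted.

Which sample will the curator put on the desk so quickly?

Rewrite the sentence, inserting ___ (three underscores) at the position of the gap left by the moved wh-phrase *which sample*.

Which sample will the curator put ___ on the desk so quickly?

Underlying clause: The curator will put which sample on the desk so quickly.
The filler 'which sample' is interpreted as the direct object of 'put'. The gap is right after 'put'.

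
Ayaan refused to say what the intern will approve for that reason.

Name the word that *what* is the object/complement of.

approve

Pre-movement form: The intern will approve what for that reason.
The filler 'what' is interpreted as the direct object of 'approve'. Wh-movement fronts it, leaving a gap right after 'approve':
Ayaan refused to say what the intern will approve ___ for that reason.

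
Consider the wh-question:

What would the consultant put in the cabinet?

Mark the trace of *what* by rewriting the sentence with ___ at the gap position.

Before movement: The consultant would put what in the cabinet.
'what' is the direct object of 'put'. The gap is right after 'put'.

What would the consultant put ___ in the cabinet?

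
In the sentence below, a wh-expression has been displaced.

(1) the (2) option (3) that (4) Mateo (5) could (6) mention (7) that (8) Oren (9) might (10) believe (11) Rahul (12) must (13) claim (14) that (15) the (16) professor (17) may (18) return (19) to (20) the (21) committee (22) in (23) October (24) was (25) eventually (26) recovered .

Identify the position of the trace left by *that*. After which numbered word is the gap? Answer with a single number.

The filler 'that' is interpreted as the direct object of 'return'. Wh-movement fronts it, leaving a gap right after 'return':
The option that Mateo could mention that Oren might believe Rahul must claim that the professor may return ___ to the committee in October was eventually recovered.
'return' is word 18.

18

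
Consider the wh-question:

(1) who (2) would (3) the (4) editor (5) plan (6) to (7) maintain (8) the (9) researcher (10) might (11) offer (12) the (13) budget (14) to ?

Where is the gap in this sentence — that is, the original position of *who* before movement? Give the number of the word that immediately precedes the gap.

Before movement: The editor would plan to maintain the researcher might offer the budget to who.
The filler 'who' is interpreted as the object of the preposition 'to' (recipient of 'offer'). Wh-movement fronts it, leaving a gap right after 'to':
Who would the editor plan to maintain the researcher might offer the budget to ___?
'to' is word 14.

14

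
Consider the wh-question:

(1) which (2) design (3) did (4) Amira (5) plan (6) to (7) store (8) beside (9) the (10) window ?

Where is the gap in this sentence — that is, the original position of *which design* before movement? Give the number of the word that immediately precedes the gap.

7

Pre-movement form: Amira did plan to store which design beside the window.
'which design' functions as the direct object of 'store'. Fronting leaves a gap immediately after 'store':
Which design did Amira plan to store ___ beside the window?
'store' is word 7.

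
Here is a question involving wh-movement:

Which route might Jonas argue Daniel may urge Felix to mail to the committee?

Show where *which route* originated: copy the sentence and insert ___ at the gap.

Which route might Jonas argue Daniel may urge Felix to mail ___ to the committee?

In situ: Jonas might argue Daniel may urge Felix to mail which route to the committee.
'which route' is the direct object of 'mail'. The gap is right after 'mail'.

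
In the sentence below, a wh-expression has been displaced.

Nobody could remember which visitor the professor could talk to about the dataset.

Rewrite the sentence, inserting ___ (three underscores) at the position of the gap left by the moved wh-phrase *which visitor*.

Nobody could remember which visitor the professor could talk to ___ about the dataset.

Pre-movement form: The professor could talk to which visitor about the dataset.
'which visitor' is the object of the preposition 'to'. The gap is right after 'to'.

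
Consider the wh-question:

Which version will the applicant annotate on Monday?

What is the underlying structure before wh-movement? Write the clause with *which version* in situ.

The filler 'which version' is interpreted as the direct object of 'annotate'. Wh-movement fronts it, leaving a gap right after 'annotate':
Which version will the applicant annotate ___ on Monday?

The applicant will annotate which version on Monday.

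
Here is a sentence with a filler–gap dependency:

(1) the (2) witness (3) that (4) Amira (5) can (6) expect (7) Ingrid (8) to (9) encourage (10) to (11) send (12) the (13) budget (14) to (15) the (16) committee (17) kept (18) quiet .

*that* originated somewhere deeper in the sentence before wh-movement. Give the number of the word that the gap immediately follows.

9

'that' functions as the direct object of 'encourage'. It moves to the left edge, and the trace sits right after 'encourage':
The witness that Amira can expect Ingrid to encourage ___ to send the budget to the committee kept quiet.
'encourage' is word 9.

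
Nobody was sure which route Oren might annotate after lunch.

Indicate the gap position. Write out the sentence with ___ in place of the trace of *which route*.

Pre-movement form: Oren might annotate which route after lunch.
'which route' is the direct object of 'annotate'. The gap is right after 'annotate'.

Nobody was sure which route Oren might annotate ___ after lunch.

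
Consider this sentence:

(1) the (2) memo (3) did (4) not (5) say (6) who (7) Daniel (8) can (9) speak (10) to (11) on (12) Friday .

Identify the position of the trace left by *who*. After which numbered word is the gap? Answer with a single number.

Underlying clause: Daniel can speak to who on Friday.
'who' functions as the object of the preposition 'to'. It moves to the left edge, and the trace sits right after 'to':
The memo did not say who Daniel can speak to ___ on Friday.
'to' is word 10.

10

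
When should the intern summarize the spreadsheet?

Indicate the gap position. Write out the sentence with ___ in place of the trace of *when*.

In situ: The intern should summarize the spreadsheet when.
The filler 'when' is interpreted as the temporal adjunct. The gap is right after 'spreadsheet'.

When should the intern summarize the spreadsheet ___?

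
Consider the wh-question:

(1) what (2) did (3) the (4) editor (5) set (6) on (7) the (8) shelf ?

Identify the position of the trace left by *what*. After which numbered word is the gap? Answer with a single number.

Before movement: The editor did set what on the shelf.
The filler 'what' is interpreted as the direct object of 'set'. Fronting leaves a gap immediately after 'set':
What did the editor set ___ on the shelf?
'set' is word 5.

5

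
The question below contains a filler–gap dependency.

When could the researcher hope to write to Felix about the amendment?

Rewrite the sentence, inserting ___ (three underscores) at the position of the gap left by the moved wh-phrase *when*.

Pre-movement form: The researcher could hope to write to Felix about the amendment when.
'when' is the temporal adjunct. The gap is right after 'amendment'.

When could the researcher hope to write to Felix about the amendment ___?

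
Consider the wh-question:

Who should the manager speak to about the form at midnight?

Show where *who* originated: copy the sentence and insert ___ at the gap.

Who should the manager speak to ___ about the form at midnight?

Underlying clause: The manager should speak to who about the form at midnight.
'who' functions as the object of the preposition 'to'. The gap is right after 'to'.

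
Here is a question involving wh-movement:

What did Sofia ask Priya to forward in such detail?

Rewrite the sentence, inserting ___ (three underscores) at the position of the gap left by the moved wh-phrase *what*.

In situ: Sofia did ask Priya to forward what in such detail.
The filler 'what' is interpreted as the direct object of 'forward'. The gap is right after 'forward'.

What did Sofia ask Priya to forward ___ in such detail?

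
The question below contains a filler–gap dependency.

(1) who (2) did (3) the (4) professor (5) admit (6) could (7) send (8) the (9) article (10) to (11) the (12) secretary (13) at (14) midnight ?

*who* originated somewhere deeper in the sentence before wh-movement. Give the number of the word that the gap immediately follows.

5

Pre-movement form: The professor did admit who could send the article to the secretary at midnight.
'who' is the subject of the clause embedded under 'admit'. Wh-movement fronts it, leaving a gap right after 'admit':
Who did the professor admit ___ could send the article to the secretary at midnight?
'admit' is word 5.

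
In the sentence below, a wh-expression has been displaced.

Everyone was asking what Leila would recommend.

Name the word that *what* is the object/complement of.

recommend

Underlying clause: Leila would recommend what.
The filler 'what' is interpreted as the direct object of 'recommend'. It moves to the left edge, and the trace sits right after 'recommend':
Everyone was asking what Leila would recommend ___.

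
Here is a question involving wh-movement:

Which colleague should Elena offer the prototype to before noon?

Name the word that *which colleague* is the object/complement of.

to

Pre-movement form: Elena should offer the prototype to which colleague before noon.
'which colleague' functions as the object of the preposition 'to' (recipient of 'offer'). Fronting leaves a gap immediately after 'to':
Which colleague should Elena offer the prototype to ___ before noon?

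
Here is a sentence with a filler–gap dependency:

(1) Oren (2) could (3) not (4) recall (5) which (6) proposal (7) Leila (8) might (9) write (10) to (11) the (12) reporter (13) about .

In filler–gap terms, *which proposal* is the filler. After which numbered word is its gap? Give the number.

13

Before movement: Leila might write to the reporter about which proposal.
The filler 'which proposal' is interpreted as the object of the preposition 'about'. Wh-movement fronts it, leaving a gap right after 'about':
Oren could not recall which proposal Leila might write to the reporter about ___.
'about' is word 13.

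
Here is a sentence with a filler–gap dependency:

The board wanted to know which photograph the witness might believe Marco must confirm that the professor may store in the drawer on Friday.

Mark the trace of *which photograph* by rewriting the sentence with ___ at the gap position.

The board wanted to know which photograph the witness might believe Marco must confirm that the professor may store ___ in the drawer on Friday.

Pre-movement form: The witness might believe Marco must confirm that the professor may store which photograph in the drawer on Friday.
'which photograph' functions as the direct object of 'store'. The gap is right after 'store'.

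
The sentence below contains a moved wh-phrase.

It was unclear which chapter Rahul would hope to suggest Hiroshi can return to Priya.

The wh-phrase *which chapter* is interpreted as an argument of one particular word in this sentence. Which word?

In situ: Rahul would hope to suggest Hiroshi can return which chapter to Priya.
The filler 'which chapter' is interpreted as the direct object of 'return'. Fronting leaves a gap immediately after 'return':
It was unclear which chapter Rahul would hope to suggest Hiroshi can return ___ to Priya.

return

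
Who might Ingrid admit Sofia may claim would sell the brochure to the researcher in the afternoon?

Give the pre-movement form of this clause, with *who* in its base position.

'who' functions as the subject of the clause embedded under 'claim'. Fronting leaves a gap immediately after 'claim':
Who might Ingrid admit Sofia may claim ___ would sell the brochure to the researcher in the afternoon?

Ingrid might admit Sofia may claim who would sell the brochure to the researcher in the afternoon.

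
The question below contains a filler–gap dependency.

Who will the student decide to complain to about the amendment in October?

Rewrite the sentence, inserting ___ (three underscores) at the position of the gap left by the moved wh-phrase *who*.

Who will the student decide to complain to ___ about the amendment in October?

In situ: The student will decide to complain to who about the amendment in October.
'who' is the object of the preposition 'to'. The gap is right after 'to'.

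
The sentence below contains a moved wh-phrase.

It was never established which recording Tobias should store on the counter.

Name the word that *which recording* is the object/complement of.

Pre-movement form: Tobias should store which recording on the counter.
'which recording' functions as the direct object of 'store'. Wh-movement fronts it, leaving a gap right after 'store':
It was never established which recording Tobias should store ___ on the counter.

store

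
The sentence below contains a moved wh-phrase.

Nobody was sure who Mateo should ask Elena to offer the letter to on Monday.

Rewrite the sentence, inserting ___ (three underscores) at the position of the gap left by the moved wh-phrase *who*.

Nobody was sure who Mateo should ask Elena to offer the letter to ___ on Monday.

Underlying clause: Mateo should ask Elena to offer the letter to who on Monday.
The filler 'who' is interpreted as the object of the preposition 'to' (recipient of 'offer'). The gap is right after 'to'.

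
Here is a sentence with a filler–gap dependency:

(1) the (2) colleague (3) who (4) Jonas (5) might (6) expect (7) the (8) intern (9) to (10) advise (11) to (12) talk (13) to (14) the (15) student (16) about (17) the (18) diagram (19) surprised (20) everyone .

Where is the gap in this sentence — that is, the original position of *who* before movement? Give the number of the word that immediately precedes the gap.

'who' is the direct object of 'advise'. It moves to the left edge, and the trace sits right after 'advise':
The colleague who Jonas might expect the intern to advise ___ to talk to the student about the diagram surprised everyone.
'advise' is word 10.

10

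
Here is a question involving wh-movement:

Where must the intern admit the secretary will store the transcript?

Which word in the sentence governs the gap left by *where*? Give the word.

store

Underlying clause: The intern must admit the secretary will store the transcript where.
The filler 'where' is interpreted as the locative complement of 'store'. It moves to the left edge, and the trace sits right after 'transcript':
Where must the intern admit the secretary will store the transcript ___?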